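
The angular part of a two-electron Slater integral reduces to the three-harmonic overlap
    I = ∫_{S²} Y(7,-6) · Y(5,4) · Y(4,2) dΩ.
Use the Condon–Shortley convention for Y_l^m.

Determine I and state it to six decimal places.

0.061746

m-sum 0 ✓  L=16 even ✓  2≤4≤12 ✓
Π(2lᵢ+1) = 15×11×9 = 1485
triangle coeff Δ(7,5,4) = 1/6126120
Σ_t [3,5]: t=3:−1/69120 t=4:+1/20736 t=5:−1/69120 = 1/51840
(3j)²=280/21879 [(7 5 4; 0 0 0)], sign=+1
Σ_t [7,8]: t=7:−1/7257600 t=8:+1/4838400 = 1/14515200
(3j)²=3/1190 [(7 5 4; -6 4 2)], sign=+1
⇒ 4πI² = 180/3757
I = (+1)√(180/3757/(4π)) = 0.06174627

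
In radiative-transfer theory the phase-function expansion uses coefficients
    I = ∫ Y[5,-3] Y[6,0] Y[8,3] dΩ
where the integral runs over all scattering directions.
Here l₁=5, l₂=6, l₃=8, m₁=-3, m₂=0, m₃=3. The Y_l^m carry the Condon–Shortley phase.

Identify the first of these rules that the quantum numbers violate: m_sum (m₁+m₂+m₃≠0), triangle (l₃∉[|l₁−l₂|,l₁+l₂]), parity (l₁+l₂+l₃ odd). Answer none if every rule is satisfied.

parity

m₁+m₂+m₃ = -3 + 0 + 3 = 0  ✓
triangle: |5−6|=1 ≤ l₃=8 ≤ 5+6=11  ✓
parity: l₁+l₂+l₃ = 19 is odd  ✗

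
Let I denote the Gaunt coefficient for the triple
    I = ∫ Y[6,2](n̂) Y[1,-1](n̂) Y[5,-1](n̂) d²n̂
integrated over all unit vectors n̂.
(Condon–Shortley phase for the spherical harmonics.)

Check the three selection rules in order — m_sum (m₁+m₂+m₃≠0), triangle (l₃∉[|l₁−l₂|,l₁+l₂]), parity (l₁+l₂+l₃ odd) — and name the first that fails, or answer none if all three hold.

none

azimuthal sum: 2 − 1 − 1 = 0  ✓
5 ≤ 5 ≤ 7 (triangle on l)  ✓
L = 6 + 1 + 5 = 12 (even)  ✓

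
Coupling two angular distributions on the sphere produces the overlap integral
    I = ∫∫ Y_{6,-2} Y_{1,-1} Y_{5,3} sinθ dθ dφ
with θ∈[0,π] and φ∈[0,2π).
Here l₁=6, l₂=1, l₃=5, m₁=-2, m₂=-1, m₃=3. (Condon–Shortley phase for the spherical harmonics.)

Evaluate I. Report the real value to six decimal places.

0.100084

Checks pass: Σm=0; 12 even; l₃=5∈[5,7].
(2·6+1)(2·1+1)(2·5+1) = 429
Δ: 2! 10! 0! / 13! → 1/858
sum: t=1:−1/14400 = -1/14400
3j²(6 1 5; 0 0 0) = Δ·Π!·Σ² = 6/143  (sign +1)
sum: t=0:+1/161280 = 1/161280
3j²(6 1 5; -2 -1 3) = Δ·Π!·Σ² = 1/143  (sign +1)
combine: 4πI² = 429·6/143·1/143 = 18/143
take √, sign +1: I = 0.10008369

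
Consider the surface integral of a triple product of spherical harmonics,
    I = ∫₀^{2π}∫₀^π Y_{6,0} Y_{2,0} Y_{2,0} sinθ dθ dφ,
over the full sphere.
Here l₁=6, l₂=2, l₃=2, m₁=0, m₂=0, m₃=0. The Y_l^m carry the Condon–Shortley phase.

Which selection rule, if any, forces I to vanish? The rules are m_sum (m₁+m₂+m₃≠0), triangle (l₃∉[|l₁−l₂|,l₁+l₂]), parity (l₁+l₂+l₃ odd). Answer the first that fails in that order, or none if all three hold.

triangle

m₁+m₂+m₃ = 0 + 0 + 0 = 0  ✓
triangle: |6−2|=4 ≤ l₃=2 ≤ 6+2=8  ✗
parity: l₁+l₂+l₃ = 10 is even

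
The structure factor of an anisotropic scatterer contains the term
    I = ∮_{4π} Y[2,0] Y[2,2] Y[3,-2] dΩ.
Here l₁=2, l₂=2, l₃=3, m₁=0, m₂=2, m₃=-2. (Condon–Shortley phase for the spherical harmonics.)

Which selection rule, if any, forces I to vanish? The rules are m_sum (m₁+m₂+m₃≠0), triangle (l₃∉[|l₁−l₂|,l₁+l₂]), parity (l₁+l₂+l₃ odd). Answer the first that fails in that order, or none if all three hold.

parity

m₁+m₂+m₃ = 0 + 2 − 2 = 0  ✓
triangle: |2−2|=0 ≤ l₃=3 ≤ 2+2=4  ✓
parity: l₁+l₂+l₃ = 7 is odd  ✗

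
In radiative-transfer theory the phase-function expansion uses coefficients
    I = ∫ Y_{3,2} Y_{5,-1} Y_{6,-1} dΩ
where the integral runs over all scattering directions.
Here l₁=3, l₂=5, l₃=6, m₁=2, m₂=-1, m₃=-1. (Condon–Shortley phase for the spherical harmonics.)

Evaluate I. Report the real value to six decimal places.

Rules hold: Σm=0, L=14 even, 2≤6≤8.
N = 7·11·13 = 1001
Δ = 2!·4!·8!/15! = 1/675675
Racah Σ t=0..2: t=0:+1/8640 t=1:−1/2304 t=2:+1/8640 = -7/34560
⇒ 3j(3 5 6; 0 0 0)² = 7/429, sgn -1
Racah Σ t=0..1: t=0:+1/6912 t=1:−1/17280 = 1/11520
⇒ 3j(3 5 6; 2 -1 -1)² = 2/143, sgn -1
4πI² = N·(3j₀)²·(3jₘ)² = 98/429
I = +1·√(0.228438/4π) = 0.13482780

0.134828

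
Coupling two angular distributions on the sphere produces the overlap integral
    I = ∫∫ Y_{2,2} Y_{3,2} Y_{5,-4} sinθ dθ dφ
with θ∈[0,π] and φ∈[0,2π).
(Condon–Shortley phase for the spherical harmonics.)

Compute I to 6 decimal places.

0.268967

Rules hold: Σm=0, L=10 even, 1≤5≤5.
N = 5·7·11 = 385
Δ = 0!·4!·6!/11! = 1/2310
Racah Σ t=0..0: t=0:+1/144 = 1/144
⇒ 3j(2 3 5; 0 0 0)² = 10/231, sgn -1
Racah Σ t=0..0: t=0:+1/2880 = 1/2880
⇒ 3j(2 3 5; 2 2 -4)² = 3/55, sgn -1
4πI² = N·(3j₀)²·(3jₘ)² = 10/11
I = +1·√(0.909091/4π) = 0.26896683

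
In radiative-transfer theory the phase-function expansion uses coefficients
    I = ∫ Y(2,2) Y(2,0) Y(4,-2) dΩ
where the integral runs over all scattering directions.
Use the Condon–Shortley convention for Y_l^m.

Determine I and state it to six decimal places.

Checks pass: Σm=0; 8 even; l₃=4∈[0,4].
(2·2+1)(2·2+1)(2·4+1) = 225
Δ: 0! 4! 4! / 9! → 1/630
sum: t=0:+1/16 = 1/16
3j²(2 2 4; 0 0 0) = Δ·Π!·Σ² = 2/35  (sign +1)
sum: t=0:+1/96 = 1/96
3j²(2 2 4; 2 0 -2) = Δ·Π!·Σ² = 1/42  (sign +1)
combine: 4πI² = 225·2/35·1/42 = 15/49
take √, sign +1: I = 0.15607835

0.156078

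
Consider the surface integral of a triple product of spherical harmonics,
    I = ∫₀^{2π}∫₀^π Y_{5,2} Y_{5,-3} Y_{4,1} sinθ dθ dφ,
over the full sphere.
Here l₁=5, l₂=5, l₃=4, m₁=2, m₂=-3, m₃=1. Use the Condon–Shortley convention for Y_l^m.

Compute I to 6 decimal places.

Rules hold: Σm=0, L=14 even, 0≤4≤10.
N = 11·11·9 = 1089
Δ = 6!·4!·4!/15! = 1/3153150
Racah Σ t=1..5: t=1:−1/69120 t=2:+1/1728 t=3:−1/576 t=4:+1/1728 t=5:−1/69120 = -7/11520
⇒ 3j(5 5 4; 0 0 0)² = 2/143, sgn -1
Racah Σ t=0..2: t=0:+1/17280 t=1:−1/2880 t=2:+1/6912 = -1/6912
⇒ 3j(5 5 4; 2 -3 1)² = 5/429, sgn +1
4πI² = N·(3j₀)²·(3jₘ)² = 30/169
I = -1·√(0.177515/4π) = -0.11885360

-0.118854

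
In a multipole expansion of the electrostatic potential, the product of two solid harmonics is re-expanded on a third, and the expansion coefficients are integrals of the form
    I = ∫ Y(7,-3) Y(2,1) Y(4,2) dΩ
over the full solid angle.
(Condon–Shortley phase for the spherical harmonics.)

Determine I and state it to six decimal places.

0.000000

triangle: need 5≤l₃≤9, have 4; I=0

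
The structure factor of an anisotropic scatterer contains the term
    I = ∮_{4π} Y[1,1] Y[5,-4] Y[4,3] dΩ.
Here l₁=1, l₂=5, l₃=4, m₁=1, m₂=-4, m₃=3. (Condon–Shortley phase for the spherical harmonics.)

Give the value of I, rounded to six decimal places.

0.294638

Rules hold: Σm=0, L=10 even, 4≤4≤6.
N = 3·11·9 = 297
Δ = 2!·0!·8!/11! = 1/495
Racah Σ t=1..1: t=1:−1/576 = -1/576
⇒ 3j(1 5 4; 0 0 0)² = 5/99, sgn -1
Racah Σ t=0..0: t=0:+1/10080 = 1/10080
⇒ 3j(1 5 4; 1 -4 3)² = 4/55, sgn -1
4πI² = N·(3j₀)²·(3jₘ)² = 12/11
I = +1·√(1.09091/4π) = 0.29463840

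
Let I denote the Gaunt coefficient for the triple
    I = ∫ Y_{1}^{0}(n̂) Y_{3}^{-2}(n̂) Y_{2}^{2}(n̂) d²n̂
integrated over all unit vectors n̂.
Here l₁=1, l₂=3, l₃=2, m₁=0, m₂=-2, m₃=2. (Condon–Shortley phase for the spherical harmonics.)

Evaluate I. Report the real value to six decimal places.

Rules hold: Σm=0, L=6 even, 2≤2≤4.
N = 3·7·5 = 105
Δ = 2!·0!·4!/7! = 1/105
Racah Σ t=1..1: t=1:−1/4 = -1/4
⇒ 3j(1 3 2; 0 0 0)² = 3/35, sgn -1
Racah Σ t=1..1: t=1:−1/24 = -1/24
⇒ 3j(1 3 2; 0 -2 2)² = 1/21, sgn -1
4πI² = N·(3j₀)²·(3jₘ)² = 3/7
I = +1·√(0.428571/4π) = 0.18467439

0.184674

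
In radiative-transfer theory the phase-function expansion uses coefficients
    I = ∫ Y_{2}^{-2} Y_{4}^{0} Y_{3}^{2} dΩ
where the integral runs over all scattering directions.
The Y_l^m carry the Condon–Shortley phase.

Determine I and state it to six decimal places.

0.000000

L=9 odd ⇒ parity kills the (l;000) factor ⇒ I = 0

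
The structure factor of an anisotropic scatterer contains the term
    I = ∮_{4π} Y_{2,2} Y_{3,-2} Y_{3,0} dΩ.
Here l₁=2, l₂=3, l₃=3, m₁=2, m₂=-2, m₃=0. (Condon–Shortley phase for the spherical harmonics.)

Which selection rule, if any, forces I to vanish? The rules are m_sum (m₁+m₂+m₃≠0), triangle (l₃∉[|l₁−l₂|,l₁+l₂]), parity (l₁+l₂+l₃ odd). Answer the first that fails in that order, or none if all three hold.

none

azimuthal sum: 2 − 2 + 0 = 0  ✓
1 ≤ 3 ≤ 5 (triangle on l)  ✓
L = 2 + 3 + 3 = 8 (even)  ✓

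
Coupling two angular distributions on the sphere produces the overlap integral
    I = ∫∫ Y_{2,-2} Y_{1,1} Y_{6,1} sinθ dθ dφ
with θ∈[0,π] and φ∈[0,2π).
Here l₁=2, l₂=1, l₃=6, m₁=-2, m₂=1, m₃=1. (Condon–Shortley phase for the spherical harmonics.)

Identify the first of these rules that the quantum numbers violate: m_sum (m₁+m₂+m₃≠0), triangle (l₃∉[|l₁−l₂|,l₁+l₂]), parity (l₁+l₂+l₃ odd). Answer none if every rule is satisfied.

triangle

Σmᵢ = 0  ✓
l₃∈[|l₁−l₂|,l₁+l₂]=[1,3], have l₃=6  ✗
Σlᵢ = 9 ⇒ odd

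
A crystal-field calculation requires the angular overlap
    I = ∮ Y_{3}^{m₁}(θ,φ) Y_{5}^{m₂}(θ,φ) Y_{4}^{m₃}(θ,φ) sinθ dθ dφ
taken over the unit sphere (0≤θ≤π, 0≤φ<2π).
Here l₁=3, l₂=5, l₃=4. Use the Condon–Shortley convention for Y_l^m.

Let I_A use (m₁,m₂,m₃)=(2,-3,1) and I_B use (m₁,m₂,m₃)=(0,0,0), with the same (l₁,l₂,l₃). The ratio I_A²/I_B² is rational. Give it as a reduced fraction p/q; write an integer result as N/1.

Shared (l₁,l₂,l₃)=(3,5,4): N and (l;000)² cancel in I_A²/I_B².
A: Δ = 4!·2!·6!/13! = 1/180180; Racah Σ t=0..1: t=0:+1/1152 t=1:−1/1440 = 1/5760; ⇒ 3j(3 5 4; 2 -3 1)² = 1/858, sgn -1
B: Δ = 4!·2!·6!/13! = 1/180180; Racah Σ t=1..3: t=1:−1/576 t=2:+1/144 t=3:−1/576 = 1/288; ⇒ 3j(3 5 4; 0 0 0)² = 20/1001, sgn +1
I_A²/I_B² = (1/858)/(20/1001) = 7/120

7/120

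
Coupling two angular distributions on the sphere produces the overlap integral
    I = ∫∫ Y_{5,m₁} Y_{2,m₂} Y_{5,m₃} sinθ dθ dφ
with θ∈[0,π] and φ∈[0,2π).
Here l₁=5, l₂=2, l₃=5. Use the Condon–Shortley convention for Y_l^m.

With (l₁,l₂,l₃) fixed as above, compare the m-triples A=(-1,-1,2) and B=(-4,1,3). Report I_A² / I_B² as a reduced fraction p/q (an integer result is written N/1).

Shared (l₁,l₂,l₃)=(5,2,5): N and (l;000)² cancel in I_A²/I_B².
A: Δ = 2!·8!·2!/13! = 1/38610; Racah Σ t=0..1: t=0:+1/2880 t=1:−1/1440 = -1/2880; ⇒ 3j(5 2 5; -1 -1 2)² = 7/715, sgn +1
B: Δ = 2!·8!·2!/13! = 1/38610; Racah Σ t=1..2: t=1:−1/80640 t=2:+1/10080 = 1/11520; ⇒ 3j(5 2 5; -4 1 3)² = 49/1430, sgn +1
I_A²/I_B² = (7/715)/(49/1430) = 2/7

2/7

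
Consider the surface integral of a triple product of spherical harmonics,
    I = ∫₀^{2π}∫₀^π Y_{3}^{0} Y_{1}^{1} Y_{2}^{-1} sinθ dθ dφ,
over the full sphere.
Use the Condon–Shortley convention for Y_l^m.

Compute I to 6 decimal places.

0.143048

Rules hold: Σm=0, L=6 even, 2≤2≤4.
N = 7·3·5 = 105
Δ = 2!·4!·0!/7! = 1/105
Racah Σ t=1..1: t=1:−1/4 = -1/4
⇒ 3j(3 1 2; 0 0 0)² = 3/35, sgn -1
Racah Σ t=2..2: t=2:+1/12 = 1/12
⇒ 3j(3 1 2; 0 1 -1)² = 1/35, sgn -1
4πI² = N·(3j₀)²·(3jₘ)² = 9/35
I = +1·√(0.257143/4π) = 0.14304817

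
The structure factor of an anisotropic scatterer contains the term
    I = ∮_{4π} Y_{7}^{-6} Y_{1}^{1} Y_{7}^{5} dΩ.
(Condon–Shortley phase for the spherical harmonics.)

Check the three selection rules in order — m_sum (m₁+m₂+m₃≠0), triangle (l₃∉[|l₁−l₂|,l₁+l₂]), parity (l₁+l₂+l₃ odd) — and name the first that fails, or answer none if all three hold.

parity

azimuthal sum: -6 + 1 + 5 = 0  ✓
6 ≤ 7 ≤ 8 (triangle on l)  ✓
L = 7 + 1 + 7 = 15 (odd)  ✗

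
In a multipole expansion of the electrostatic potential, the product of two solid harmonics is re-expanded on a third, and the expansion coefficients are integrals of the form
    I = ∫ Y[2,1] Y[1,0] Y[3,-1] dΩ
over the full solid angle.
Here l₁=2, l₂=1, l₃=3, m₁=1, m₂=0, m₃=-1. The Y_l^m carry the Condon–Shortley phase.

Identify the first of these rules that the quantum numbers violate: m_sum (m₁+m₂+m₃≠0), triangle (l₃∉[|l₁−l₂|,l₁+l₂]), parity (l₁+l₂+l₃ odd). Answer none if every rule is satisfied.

Σmᵢ = 0  ✓
l₃∈[|l₁−l₂|,l₁+l₂]=[1,3], have l₃=3  ✓
Σlᵢ = 6 ⇒ even  ✓

none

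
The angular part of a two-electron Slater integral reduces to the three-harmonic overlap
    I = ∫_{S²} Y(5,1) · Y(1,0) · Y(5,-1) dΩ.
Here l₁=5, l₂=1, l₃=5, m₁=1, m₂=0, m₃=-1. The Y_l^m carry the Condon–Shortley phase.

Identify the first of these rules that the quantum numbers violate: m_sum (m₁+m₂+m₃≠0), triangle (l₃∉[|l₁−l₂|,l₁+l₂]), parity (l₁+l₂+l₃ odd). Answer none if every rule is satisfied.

azimuthal sum: 1 + 0 − 1 = 0  ✓
4 ≤ 5 ≤ 6 (triangle on l)  ✓
L = 5 + 1 + 5 = 11 (odd)  ✗

parity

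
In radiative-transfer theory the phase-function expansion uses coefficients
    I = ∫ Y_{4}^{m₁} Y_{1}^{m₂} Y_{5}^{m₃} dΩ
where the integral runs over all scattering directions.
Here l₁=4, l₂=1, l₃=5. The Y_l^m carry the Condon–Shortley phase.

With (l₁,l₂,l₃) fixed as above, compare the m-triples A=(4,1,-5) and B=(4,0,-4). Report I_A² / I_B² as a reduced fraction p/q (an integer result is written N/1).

Shared (l₁,l₂,l₃)=(4,1,5): N and (l;000)² cancel in I_A²/I_B².
A: Δ = 0!·8!·2!/11! = 1/495; Racah Σ t=0..0: t=0:+1/80640 = 1/80640; ⇒ 3j(4 1 5; 4 1 -5)² = 1/11, sgn +1
B: Δ = 0!·8!·2!/11! = 1/495; Racah Σ t=0..0: t=0:+1/40320 = 1/40320; ⇒ 3j(4 1 5; 4 0 -4)² = 1/55, sgn -1
I_A²/I_B² = (1/11)/(1/55) = 5/1

5/1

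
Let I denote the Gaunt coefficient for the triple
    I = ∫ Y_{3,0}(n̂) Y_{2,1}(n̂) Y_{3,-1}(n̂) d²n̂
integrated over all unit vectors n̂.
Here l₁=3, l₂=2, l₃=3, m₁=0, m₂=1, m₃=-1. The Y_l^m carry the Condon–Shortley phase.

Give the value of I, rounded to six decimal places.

Checks pass: Σm=0; 8 even; l₃=3∈[1,5].
(2·3+1)(2·2+1)(2·3+1) = 245
Δ: 2! 4! 2! / 9! → 1/3780
sum: t=0:+1/24 t=1:−1/4 t=2:+1/24 = -1/6
3j²(3 2 3; 0 0 0) = Δ·Π!·Σ² = 4/105  (sign +1)
sum: t=1:−1/8 t=2:+1/12 = -1/24
3j²(3 2 3; 0 1 -1) = Δ·Π!·Σ² = 1/210  (sign -1)
combine: 4πI² = 245·4/105·1/210 = 2/45
take √, sign -1: I = -0.05947080

-0.059471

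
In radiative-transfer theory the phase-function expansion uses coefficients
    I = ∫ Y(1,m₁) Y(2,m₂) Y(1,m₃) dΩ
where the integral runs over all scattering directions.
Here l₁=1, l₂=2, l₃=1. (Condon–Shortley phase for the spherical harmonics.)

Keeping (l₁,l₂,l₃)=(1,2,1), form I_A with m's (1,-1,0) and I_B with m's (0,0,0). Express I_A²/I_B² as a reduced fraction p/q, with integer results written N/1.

l's match ⇒ only the (l;m) 3-j factors differ between A and B.
A: triangle coeff Δ(1,2,1) = 1/30; Σ_t [0,0]: t=0:+1/2 = 1/2; (3j)²=1/10 [(1 2 1; 1 -1 0)], sign=-1
B: triangle coeff Δ(1,2,1) = 1/30; Σ_t [1,1]: t=1:−1/1 = -1/1; (3j)²=2/15 [(1 2 1; 0 0 0)], sign=+1
I_A²/I_B² = (1/10)/(2/15) = 3/4

3/4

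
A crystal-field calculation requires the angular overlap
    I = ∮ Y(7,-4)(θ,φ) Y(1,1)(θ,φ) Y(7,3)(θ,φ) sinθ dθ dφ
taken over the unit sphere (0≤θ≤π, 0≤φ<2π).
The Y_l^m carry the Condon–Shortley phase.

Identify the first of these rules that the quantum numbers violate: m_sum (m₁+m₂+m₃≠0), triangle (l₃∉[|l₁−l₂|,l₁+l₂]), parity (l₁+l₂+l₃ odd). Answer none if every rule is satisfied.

Σmᵢ = 0  ✓
l₃∈[|l₁−l₂|,l₁+l₂]=[6,8], have l₃=7  ✓
Σlᵢ = 15 ⇒ odd  ✗

parity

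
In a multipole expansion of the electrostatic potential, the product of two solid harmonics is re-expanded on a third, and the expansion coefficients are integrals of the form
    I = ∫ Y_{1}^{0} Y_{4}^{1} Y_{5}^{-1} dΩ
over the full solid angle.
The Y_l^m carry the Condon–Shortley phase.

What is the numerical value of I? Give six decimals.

Rules hold: Σm=0, L=10 even, 3≤5≤5.
N = 3·9·11 = 297
Δ = 0!·2!·8!/11! = 1/495
Racah Σ t=0..0: t=0:+1/576 = 1/576
⇒ 3j(1 4 5; 0 0 0)² = 5/99, sgn -1
Racah Σ t=0..0: t=0:+1/720 = 1/720
⇒ 3j(1 4 5; 0 1 -1)² = 8/165, sgn +1
4πI² = N·(3j₀)²·(3jₘ)² = 8/11
I = -1·√(0.727273/4π) = -0.24057125

-0.240571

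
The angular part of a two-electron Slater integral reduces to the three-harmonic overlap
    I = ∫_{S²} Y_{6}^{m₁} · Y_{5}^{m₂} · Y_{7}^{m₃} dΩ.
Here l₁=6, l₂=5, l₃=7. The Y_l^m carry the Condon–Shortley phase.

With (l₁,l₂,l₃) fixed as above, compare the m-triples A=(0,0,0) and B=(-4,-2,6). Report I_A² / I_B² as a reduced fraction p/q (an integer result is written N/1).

Same 6,5,7: normalisation and zero-m 3j drop out of the ratio.
A: Δ: 4! 8! 6! / 19! → 1/174594420; sum: t=0:+1/4147200 t=1:−1/207360 t=2:+1/82944 t=3:−1/207360 t=4:+1/4147200 = 1/345600; 3j²(6 5 7; 0 0 0) = Δ·Π!·Σ² = 420/46189  (sign -1)
B: Δ: 4! 8! 6! / 19! → 1/174594420; sum: t=2:+1/19353600 t=3:−1/21772800 = 1/174182400; 3j²(6 5 7; -4 -2 6) = Δ·Π!·Σ² = 1/3876  (sign -1)
I_A²/I_B² = (420/46189)/(1/3876) = 5040/143

5040/143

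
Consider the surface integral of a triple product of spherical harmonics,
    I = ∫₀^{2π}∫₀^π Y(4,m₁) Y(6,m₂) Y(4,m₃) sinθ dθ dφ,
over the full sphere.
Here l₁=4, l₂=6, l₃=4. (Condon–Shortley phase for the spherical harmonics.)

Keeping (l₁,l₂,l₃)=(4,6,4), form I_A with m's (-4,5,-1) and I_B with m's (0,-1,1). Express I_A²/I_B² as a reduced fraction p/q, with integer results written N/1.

Shared (l₁,l₂,l₃)=(4,6,4): N and (l;000)² cancel in I_A²/I_B².
A: Δ = 6!·2!·6!/15! = 1/1261260; Racah Σ t=6..6: t=6:+1/172800 = 1/172800; ⇒ 3j(4 6 4; -4 5 -1)² = 2/65, sgn -1
B: Δ = 6!·2!·6!/15! = 1/1261260; Racah Σ t=2..4: t=2:+1/3456 t=3:−1/1728 t=4:+1/11520 = -7/34560; ⇒ 3j(4 6 4; 0 -1 1)² = 7/858, sgn +1
I_A²/I_B² = (2/65)/(7/858) = 132/35

132/35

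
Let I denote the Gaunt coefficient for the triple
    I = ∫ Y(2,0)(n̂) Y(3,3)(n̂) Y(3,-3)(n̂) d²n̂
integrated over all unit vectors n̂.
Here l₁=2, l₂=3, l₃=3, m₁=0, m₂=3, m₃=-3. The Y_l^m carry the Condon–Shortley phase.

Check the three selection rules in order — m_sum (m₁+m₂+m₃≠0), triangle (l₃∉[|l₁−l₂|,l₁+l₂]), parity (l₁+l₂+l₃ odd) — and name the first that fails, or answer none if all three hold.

none

azimuthal sum: 0 + 3 − 3 = 0  ✓
1 ≤ 3 ≤ 5 (triangle on l)  ✓
L = 2 + 3 + 3 = 8 (even)  ✓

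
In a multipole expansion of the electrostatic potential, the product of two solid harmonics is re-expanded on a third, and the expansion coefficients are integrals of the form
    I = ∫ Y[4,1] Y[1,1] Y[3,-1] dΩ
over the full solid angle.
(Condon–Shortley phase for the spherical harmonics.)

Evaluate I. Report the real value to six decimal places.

0.000000

m-sum = 1 + 1 − 1 = 1 ≠ 0 ⇒ I = 0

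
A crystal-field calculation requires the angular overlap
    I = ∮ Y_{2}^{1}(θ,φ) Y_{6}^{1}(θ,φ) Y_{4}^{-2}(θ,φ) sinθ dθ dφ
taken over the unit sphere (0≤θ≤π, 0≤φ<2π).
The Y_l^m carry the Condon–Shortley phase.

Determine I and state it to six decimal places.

Rules hold: Σm=0, L=12 even, 4≤4≤8.
N = 5·13·9 = 585
Δ = 4!·0!·8!/13! = 1/6435
Racah Σ t=2..2: t=2:+1/2304 = 1/2304
⇒ 3j(2 6 4; 0 0 0)² = 5/143, sgn +1
Racah Σ t=1..1: t=1:−1/8640 = -1/8640
⇒ 3j(2 6 4; 1 1 -2)² = 14/1287, sgn -1
4πI² = N·(3j₀)²·(3jₘ)² = 350/1573
I = -1·√(0.222505/4π) = -0.13306527

-0.133065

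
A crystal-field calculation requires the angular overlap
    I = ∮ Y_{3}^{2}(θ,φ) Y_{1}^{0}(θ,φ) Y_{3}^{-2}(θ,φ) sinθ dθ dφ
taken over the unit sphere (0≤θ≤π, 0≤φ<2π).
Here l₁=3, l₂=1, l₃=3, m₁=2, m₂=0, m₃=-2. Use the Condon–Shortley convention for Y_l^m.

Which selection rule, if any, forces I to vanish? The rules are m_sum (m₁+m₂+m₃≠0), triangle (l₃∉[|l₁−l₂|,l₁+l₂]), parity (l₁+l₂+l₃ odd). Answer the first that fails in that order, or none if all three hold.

parity

Σmᵢ = 0  ✓
l₃∈[|l₁−l₂|,l₁+l₂]=[2,4], have l₃=3  ✓
Σlᵢ = 7 ⇒ odd  ✗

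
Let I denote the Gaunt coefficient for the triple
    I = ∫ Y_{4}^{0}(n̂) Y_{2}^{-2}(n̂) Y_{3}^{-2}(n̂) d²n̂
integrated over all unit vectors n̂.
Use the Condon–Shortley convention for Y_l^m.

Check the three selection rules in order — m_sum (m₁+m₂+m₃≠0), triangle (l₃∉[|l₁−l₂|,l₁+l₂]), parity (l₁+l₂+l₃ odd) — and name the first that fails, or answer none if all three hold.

azimuthal sum: 0 − 2 − 2 = -4  ✗
2 ≤ 3 ≤ 6 (triangle on l)
L = 4 + 2 + 3 = 9 (odd)

m_sum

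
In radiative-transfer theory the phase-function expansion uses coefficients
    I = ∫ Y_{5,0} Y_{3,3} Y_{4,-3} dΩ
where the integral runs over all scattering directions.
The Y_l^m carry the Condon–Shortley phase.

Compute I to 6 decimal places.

-0.098140

Checks pass: Σm=0; 12 even; l₃=4∈[2,8].
(2·5+1)(2·3+1)(2·4+1) = 693
Δ: 4! 6! 2! / 13! → 1/180180
sum: t=1:−1/576 t=2:+1/144 t=3:−1/576 = 1/288
3j²(5 3 4; 0 0 0) = Δ·Π!·Σ² = 20/1001  (sign +1)
sum: t=4:+1/5760 = 1/5760
3j²(5 3 4; 0 3 -3) = Δ·Π!·Σ² = 5/572  (sign -1)
combine: 4πI² = 693·20/1001·5/572 = 225/1859
take √, sign -1: I = -0.09814013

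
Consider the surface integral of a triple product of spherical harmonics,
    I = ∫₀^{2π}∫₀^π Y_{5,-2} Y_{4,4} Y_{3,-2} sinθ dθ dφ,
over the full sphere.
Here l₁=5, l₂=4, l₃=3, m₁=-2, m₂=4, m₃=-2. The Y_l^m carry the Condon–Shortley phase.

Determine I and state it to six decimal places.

-0.109480

Checks pass: Σm=0; 12 even; l₃=3∈[1,9].
(2·5+1)(2·4+1)(2·3+1) = 693
Δ: 6! 4! 2! / 13! → 1/180180
sum: t=2:+1/576 t=3:−1/144 t=4:+1/576 = -1/288
3j²(5 4 3; 0 0 0) = Δ·Π!·Σ² = 20/1001  (sign +1)
sum: t=6:+1/8640 = 1/8640
3j²(5 4 3; -2 4 -2) = Δ·Π!·Σ² = 14/1287  (sign -1)
combine: 4πI² = 693·20/1001·14/1287 = 280/1859
take √, sign -1: I = -0.10947990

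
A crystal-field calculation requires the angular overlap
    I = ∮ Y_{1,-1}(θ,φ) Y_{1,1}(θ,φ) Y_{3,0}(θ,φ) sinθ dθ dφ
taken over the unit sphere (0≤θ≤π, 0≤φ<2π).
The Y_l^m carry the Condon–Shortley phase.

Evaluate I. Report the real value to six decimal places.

|1−1|≤3≤1+1 violated ⇒ I = 0

0.000000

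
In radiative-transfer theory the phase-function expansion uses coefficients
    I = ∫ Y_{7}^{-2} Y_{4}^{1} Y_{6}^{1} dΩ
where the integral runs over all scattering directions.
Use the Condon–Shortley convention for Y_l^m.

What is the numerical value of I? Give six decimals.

L=17 odd ⇒ parity kills the (l;000) factor ⇒ I = 0

0.000000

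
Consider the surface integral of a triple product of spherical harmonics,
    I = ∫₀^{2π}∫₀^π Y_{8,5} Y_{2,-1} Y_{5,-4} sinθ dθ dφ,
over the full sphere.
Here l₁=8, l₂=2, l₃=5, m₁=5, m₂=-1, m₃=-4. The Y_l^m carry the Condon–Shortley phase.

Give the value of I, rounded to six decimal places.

l₃=5 ∉ [6,10] — triangle fails ⇒ I = 0

0.000000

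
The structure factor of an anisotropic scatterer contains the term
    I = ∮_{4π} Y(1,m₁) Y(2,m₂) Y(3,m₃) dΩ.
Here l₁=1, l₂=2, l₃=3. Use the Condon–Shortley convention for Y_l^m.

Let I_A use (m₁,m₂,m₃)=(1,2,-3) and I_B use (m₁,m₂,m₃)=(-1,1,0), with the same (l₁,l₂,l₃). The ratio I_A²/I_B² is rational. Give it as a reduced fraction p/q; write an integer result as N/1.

Same 1,2,3: normalisation and zero-m 3j drop out of the ratio.
A: Δ: 0! 2! 4! / 7! → 1/105; sum: t=0:+1/48 = 1/48; 3j²(1 2 3; 1 2 -3) = Δ·Π!·Σ² = 1/7  (sign +1)
B: Δ: 0! 2! 4! / 7! → 1/105; sum: t=0:+1/12 = 1/12; 3j²(1 2 3; -1 1 0) = Δ·Π!·Σ² = 1/35  (sign -1)
I_A²/I_B² = (1/7)/(1/35) = 5/1

5/1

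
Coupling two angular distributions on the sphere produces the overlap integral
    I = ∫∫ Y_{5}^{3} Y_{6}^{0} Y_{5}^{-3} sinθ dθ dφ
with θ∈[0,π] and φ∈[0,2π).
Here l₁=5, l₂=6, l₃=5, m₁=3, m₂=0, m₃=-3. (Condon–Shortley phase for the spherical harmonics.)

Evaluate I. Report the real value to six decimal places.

Rules hold: Σm=0, L=16 even, 1≤5≤11.
N = 11·13·11 = 1573
Δ = 6!·4!·6!/17! = 1/28588560
Racah Σ t=1..5: t=1:−1/345600 t=2:+1/13824 t=3:−1/5184 t=4:+1/13824 t=5:−1/345600 = -7/129600
⇒ 3j(5 6 5; 0 0 0)² = 80/7293, sgn +1
Racah Σ t=0..2: t=0:+1/2073600 t=1:−1/86400 t=2:+1/55296 = 29/4147200
⇒ 3j(5 6 5; 3 0 -3)² = 841/145860, sgn +1
4πI² = N·(3j₀)²·(3jₘ)² = 3364/33813
I = +1·√(0.0994884/4π) = 0.08897771

0.088978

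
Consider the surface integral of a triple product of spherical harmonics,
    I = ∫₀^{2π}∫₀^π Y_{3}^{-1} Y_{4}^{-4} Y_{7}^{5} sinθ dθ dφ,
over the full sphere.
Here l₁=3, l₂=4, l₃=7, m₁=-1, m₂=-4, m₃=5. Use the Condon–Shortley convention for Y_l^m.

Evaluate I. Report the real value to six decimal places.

m-sum 0 ✓  L=14 even ✓  1≤7≤7 ✓
Π(2lᵢ+1) = 7×9×15 = 945
triangle coeff Δ(3,4,7) = 1/45045
Σ_t [0,0]: t=0:+1/20736 = 1/20736
(3j)²=35/1287 [(3 4 7; 0 0 0)], sign=-1
Σ_t [0,0]: t=0:+1/1935360 = 1/1935360
(3j)²=1/91 [(3 4 7; -1 -4 5)], sign=+1
⇒ 4πI² = 525/1859
I = (-1)√(525/1859/(4π)) = -0.14991153

-0.149912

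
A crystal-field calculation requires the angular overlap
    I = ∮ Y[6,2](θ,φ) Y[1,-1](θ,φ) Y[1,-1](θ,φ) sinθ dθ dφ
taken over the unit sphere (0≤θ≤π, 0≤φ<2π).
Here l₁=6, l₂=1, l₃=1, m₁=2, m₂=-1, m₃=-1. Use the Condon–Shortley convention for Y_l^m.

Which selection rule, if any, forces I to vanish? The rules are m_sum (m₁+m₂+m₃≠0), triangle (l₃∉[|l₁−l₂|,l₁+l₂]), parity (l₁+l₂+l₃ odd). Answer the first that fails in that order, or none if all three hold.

m₁+m₂+m₃ = 2 − 1 − 1 = 0  ✓
triangle: |6−1|=5 ≤ l₃=1 ≤ 6+1=7  ✗
parity: l₁+l₂+l₃ = 8 is even

triangle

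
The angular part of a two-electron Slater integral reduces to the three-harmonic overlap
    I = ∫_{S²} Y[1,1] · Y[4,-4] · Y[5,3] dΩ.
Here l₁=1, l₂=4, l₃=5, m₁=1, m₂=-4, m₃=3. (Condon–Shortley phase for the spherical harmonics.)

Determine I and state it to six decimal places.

-0.049106

m-sum 0 ✓  L=10 even ✓  3≤5≤5 ✓
Π(2lᵢ+1) = 3×9×11 = 297
triangle coeff Δ(1,4,5) = 1/495
Σ_t [0,0]: t=0:+1/576 = 1/576
(3j)²=5/99 [(1 4 5; 0 0 0)], sign=-1
Σ_t [0,0]: t=0:+1/80640 = 1/80640
(3j)²=1/495 [(1 4 5; 1 -4 3)], sign=+1
⇒ 4πI² = 1/33
I = (-1)√(1/33/(4π)) = -0.04910640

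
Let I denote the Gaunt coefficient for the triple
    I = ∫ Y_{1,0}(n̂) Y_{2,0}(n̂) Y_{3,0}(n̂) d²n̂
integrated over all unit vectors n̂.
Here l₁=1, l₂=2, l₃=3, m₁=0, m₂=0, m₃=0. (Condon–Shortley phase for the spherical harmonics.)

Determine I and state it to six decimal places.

m-sum 0 ✓  L=6 even ✓  1≤3≤3 ✓
Π(2lᵢ+1) = 3×5×7 = 105
triangle coeff Δ(1,2,3) = 1/105
Σ_t [0,0]: t=0:+1/4 = 1/4
(3j)²=3/35 [(1 2 3; 0 0 0)], sign=-1
(m-triple is (0,0,0) — same symbol as above.)
⇒ 4πI² = 27/35
I = (+1)√(27/35/(4π)) = 0.24776670

0.247767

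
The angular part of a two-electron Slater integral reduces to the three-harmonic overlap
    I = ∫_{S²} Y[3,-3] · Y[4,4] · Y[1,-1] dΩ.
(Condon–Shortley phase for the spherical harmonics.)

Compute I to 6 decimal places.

Rules hold: Σm=0, L=8 even, 1≤1≤7.
N = 7·9·3 = 189
Δ = 6!·0!·2!/9! = 1/252
Racah Σ t=3..3: t=3:−1/36 = -1/36
⇒ 3j(3 4 1; 0 0 0)² = 4/63, sgn +1
Racah Σ t=6..6: t=6:+1/1440 = 1/1440
⇒ 3j(3 4 1; -3 4 -1)² = 1/9, sgn +1
4πI² = N·(3j₀)²·(3jₘ)² = 4/3
I = +1·√(1.33333/4π) = 0.32573501

0.325735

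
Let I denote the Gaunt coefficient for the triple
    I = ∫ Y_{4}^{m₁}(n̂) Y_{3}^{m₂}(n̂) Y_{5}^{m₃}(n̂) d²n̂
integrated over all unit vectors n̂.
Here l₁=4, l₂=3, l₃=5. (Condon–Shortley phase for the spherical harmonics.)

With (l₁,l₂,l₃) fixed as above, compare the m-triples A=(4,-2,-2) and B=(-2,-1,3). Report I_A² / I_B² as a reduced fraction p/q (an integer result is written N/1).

140/243

l's match ⇒ only the (l;m) 3-j factors differ between A and B.
A: triangle coeff Δ(4,3,5) = 1/180180; Σ_t [0,0]: t=0:+1/8640 = 1/8640; (3j)²=14/1287 [(4 3 5; 4 -2 -2)], sign=-1
B: triangle coeff Δ(4,3,5) = 1/180180; Σ_t [0,2]: t=0:+1/5760 t=1:−1/720 t=2:+1/2304 = -1/1280; (3j)²=27/1430 [(4 3 5; -2 -1 3)], sign=-1
I_A²/I_B² = (14/1287)/(27/1430) = 140/243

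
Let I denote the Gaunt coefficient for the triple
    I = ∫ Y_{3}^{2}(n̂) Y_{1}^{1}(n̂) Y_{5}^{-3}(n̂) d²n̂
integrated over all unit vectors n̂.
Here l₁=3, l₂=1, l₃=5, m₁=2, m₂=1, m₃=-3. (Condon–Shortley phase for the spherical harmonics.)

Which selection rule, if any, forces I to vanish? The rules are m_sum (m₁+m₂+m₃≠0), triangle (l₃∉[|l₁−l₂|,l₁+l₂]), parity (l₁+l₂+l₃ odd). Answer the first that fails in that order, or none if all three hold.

Σmᵢ = 0  ✓
l₃∈[|l₁−l₂|,l₁+l₂]=[2,4], have l₃=5  ✗
Σlᵢ = 9 ⇒ odd

triangle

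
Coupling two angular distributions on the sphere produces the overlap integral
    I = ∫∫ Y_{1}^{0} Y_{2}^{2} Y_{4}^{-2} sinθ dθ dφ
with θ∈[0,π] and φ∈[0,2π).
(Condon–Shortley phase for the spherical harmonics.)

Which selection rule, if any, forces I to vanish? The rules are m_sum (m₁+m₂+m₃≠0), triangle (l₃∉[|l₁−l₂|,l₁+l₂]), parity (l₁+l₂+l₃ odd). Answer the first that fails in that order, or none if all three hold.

triangle

m₁+m₂+m₃ = 0 + 2 − 2 = 0  ✓
triangle: |1−2|=1 ≤ l₃=4 ≤ 1+2=3  ✗
parity: l₁+l₂+l₃ = 7 is odd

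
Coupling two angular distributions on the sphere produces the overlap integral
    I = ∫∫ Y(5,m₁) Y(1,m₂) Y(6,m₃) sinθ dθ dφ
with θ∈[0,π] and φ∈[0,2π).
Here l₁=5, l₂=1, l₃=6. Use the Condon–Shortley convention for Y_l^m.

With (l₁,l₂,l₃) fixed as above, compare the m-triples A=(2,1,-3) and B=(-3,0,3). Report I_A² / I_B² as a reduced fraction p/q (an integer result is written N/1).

Shared (l₁,l₂,l₃)=(5,1,6): N and (l;000)² cancel in I_A²/I_B².
A: Δ = 0!·10!·2!/13! = 1/858; Racah Σ t=0..0: t=0:+1/60480 = 1/60480; ⇒ 3j(5 1 6; 2 1 -3)² = 6/143, sgn -1
B: Δ = 0!·10!·2!/13! = 1/858; Racah Σ t=0..0: t=0:+1/80640 = 1/80640; ⇒ 3j(5 1 6; -3 0 3)² = 9/286, sgn -1
I_A²/I_B² = (6/143)/(9/286) = 4/3

4/3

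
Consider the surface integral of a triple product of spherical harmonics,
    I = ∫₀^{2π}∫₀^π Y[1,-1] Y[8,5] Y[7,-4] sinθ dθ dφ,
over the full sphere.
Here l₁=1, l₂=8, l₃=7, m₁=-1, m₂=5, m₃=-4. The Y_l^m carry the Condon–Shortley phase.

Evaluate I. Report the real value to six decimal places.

-0.270230

Checks pass: Σm=0; 16 even; l₃=7∈[7,9].
(2·1+1)(2·8+1)(2·7+1) = 765
Δ: 2! 0! 14! / 17! → 1/2040
sum: t=1:−1/25401600 = -1/25401600
3j²(1 8 7; 0 0 0) = Δ·Π!·Σ² = 8/255  (sign +1)
sum: t=2:+1/479001600 = 1/479001600
3j²(1 8 7; -1 5 -4) = Δ·Π!·Σ² = 13/340  (sign -1)
combine: 4πI² = 765·8/255·13/340 = 78/85
take √, sign -1: I = -0.27022959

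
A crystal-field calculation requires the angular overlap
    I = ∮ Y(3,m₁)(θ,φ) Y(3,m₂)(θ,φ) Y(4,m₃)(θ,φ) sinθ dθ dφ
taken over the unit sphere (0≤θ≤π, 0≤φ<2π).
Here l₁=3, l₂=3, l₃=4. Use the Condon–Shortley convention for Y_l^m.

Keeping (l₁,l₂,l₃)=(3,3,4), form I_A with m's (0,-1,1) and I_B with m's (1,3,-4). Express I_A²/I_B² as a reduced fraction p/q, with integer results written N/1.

Shared (l₁,l₂,l₃)=(3,3,4): N and (l;000)² cancel in I_A²/I_B².
A: Δ = 2!·4!·4!/11! = 1/34650; Racah Σ t=0..2: t=0:+1/48 t=1:−1/24 t=2:+1/288 = -5/288; ⇒ 3j(3 3 4; 0 -1 1)² = 5/462, sgn +1
B: Δ = 2!·4!·4!/11! = 1/34650; Racah Σ t=2..2: t=2:+1/1152 = 1/1152; ⇒ 3j(3 3 4; 1 3 -4)² = 1/33, sgn +1
I_A²/I_B² = (5/462)/(1/33) = 5/14

5/14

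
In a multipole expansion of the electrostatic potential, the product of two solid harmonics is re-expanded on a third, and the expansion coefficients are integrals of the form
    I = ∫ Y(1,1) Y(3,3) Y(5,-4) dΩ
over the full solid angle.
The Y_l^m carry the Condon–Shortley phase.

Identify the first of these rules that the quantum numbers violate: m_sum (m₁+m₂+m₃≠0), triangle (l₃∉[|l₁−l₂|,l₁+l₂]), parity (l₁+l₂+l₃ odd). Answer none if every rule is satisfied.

triangle

Σmᵢ = 0  ✓
l₃∈[|l₁−l₂|,l₁+l₂]=[2,4], have l₃=5  ✗
Σlᵢ = 9 ⇒ odd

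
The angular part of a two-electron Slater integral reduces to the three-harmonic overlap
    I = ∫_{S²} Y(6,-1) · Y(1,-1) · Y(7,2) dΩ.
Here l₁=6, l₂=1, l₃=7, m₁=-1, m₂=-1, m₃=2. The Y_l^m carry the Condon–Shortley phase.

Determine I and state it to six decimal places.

0.209937

m-sum 0 ✓  L=14 even ✓  5≤7≤7 ✓
Π(2lᵢ+1) = 13×3×15 = 585
triangle coeff Δ(6,1,7) = 1/1365
Σ_t [0,0]: t=0:+1/518400 = 1/518400
(3j)²=7/195 [(6 1 7; 0 0 0)], sign=-1
Σ_t [0,0]: t=0:+1/1209600 = 1/1209600
(3j)²=12/455 [(6 1 7; -1 -1 2)], sign=-1
⇒ 4πI² = 36/65
I = (+1)√(36/65/(4π)) = 0.20993732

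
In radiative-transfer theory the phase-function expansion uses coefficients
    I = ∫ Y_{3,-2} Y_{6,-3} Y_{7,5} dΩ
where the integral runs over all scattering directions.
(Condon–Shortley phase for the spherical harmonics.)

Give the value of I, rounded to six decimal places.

-0.123141

Rules hold: Σm=0, L=16 even, 3≤7≤9.
N = 7·13·15 = 1365
Δ = 2!·4!·10!/17! = 1/2042040
Racah Σ t=0..2: t=0:+1/207360 t=1:−1/57600 t=2:+1/207360 = -1/129600
⇒ 3j(3 6 7; 0 0 0)² = 168/12155, sgn +1
Racah Σ t=1..2: t=1:−1/1935360 t=2:+1/4354560 = -1/3483648
⇒ 3j(3 6 7; -2 -3 5)² = 125/12376, sgn -1
4πI² = N·(3j₀)²·(3jₘ)² = 7875/41327
I = -1·√(0.190553/4π) = -0.12314121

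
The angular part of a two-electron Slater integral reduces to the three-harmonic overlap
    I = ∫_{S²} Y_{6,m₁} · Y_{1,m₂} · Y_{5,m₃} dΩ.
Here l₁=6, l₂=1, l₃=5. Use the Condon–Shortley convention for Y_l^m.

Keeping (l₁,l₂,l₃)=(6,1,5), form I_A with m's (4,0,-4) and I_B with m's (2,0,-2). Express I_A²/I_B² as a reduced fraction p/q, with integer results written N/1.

5/8

Same 6,1,5: normalisation and zero-m 3j drop out of the ratio.
A: Δ: 2! 10! 0! / 13! → 1/858; sum: t=1:−1/362880 = -1/362880; 3j²(6 1 5; 4 0 -4) = Δ·Π!·Σ² = 10/429  (sign +1)
B: Δ: 2! 10! 0! / 13! → 1/858; sum: t=1:−1/30240 = -1/30240; 3j²(6 1 5; 2 0 -2) = Δ·Π!·Σ² = 16/429  (sign +1)
I_A²/I_B² = (10/429)/(16/429) = 5/8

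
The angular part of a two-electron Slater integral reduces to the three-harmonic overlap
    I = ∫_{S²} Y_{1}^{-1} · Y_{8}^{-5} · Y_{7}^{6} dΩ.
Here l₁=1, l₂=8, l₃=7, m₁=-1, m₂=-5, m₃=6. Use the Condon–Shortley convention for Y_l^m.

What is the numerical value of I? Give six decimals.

m-sum 0 ✓  L=16 even ✓  7≤7≤9 ✓
Π(2lᵢ+1) = 3×17×15 = 765
triangle coeff Δ(1,8,7) = 1/2040
Σ_t [1,1]: t=1:−1/25401600 = -1/25401600
(3j)²=8/255 [(1 8 7; 0 0 0)], sign=+1
Σ_t [2,2]: t=2:+1/12454041600 = 1/12454041600
(3j)²=1/680 [(1 8 7; -1 -5 6)], sign=-1
⇒ 4πI² = 3/85
I = (-1)√(3/85/(4π)) = -0.05299638

-0.052996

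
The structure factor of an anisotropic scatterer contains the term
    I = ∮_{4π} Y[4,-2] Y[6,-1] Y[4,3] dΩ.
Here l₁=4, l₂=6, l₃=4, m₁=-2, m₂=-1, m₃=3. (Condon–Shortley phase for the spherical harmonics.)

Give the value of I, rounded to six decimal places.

Rules hold: Σm=0, L=14 even, 2≤4≤10.
N = 9·13·9 = 1053
Δ = 6!·2!·6!/15! = 1/1261260
Racah Σ t=2..4: t=2:+1/4608 t=3:−1/1296 t=4:+1/4608 = -7/20736
⇒ 3j(4 6 4; 0 0 0)² = 20/1287, sgn -1
Racah Σ t=4..5: t=4:+1/11520 t=5:−1/86400 = 13/172800
⇒ 3j(4 6 4; -2 -1 3)² = 13/660, sgn -1
4πI² = N·(3j₀)²·(3jₘ)² = 39/121
I = +1·√(0.322314/4π) = 0.16015286

0.160153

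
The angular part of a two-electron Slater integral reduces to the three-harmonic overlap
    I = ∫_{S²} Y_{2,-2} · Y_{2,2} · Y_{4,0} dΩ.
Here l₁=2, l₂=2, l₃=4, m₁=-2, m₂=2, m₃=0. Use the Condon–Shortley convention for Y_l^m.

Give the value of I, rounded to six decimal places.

0.040299

m-sum 0 ✓  L=8 even ✓  0≤4≤4 ✓
Π(2lᵢ+1) = 5×5×9 = 225
triangle coeff Δ(2,2,4) = 1/630
Σ_t [0,0]: t=0:+1/16 = 1/16
(3j)²=2/35 [(2 2 4; 0 0 0)], sign=+1
Σ_t [0,0]: t=0:+1/576 = 1/576
(3j)²=1/630 [(2 2 4; -2 2 0)], sign=+1
⇒ 4πI² = 1/49
I = (+1)√(1/49/(4π)) = 0.04029926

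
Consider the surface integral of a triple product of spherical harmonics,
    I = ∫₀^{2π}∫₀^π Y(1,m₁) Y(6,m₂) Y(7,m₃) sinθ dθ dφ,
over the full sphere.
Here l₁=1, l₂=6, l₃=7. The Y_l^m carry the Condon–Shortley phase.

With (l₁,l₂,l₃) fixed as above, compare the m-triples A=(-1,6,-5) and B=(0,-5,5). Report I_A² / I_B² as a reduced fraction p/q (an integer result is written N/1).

1/24

Shared (l₁,l₂,l₃)=(1,6,7): N and (l;000)² cancel in I_A²/I_B².
A: Δ = 0!·2!·12!/15! = 1/1365; Racah Σ t=0..0: t=0:+1/958003200 = 1/958003200; ⇒ 3j(1 6 7; -1 6 -5)² = 1/1365, sgn +1
B: Δ = 0!·2!·12!/15! = 1/1365; Racah Σ t=0..0: t=0:+1/39916800 = 1/39916800; ⇒ 3j(1 6 7; 0 -5 5)² = 8/455, sgn +1
I_A²/I_B² = (1/1365)/(8/455) = 1/24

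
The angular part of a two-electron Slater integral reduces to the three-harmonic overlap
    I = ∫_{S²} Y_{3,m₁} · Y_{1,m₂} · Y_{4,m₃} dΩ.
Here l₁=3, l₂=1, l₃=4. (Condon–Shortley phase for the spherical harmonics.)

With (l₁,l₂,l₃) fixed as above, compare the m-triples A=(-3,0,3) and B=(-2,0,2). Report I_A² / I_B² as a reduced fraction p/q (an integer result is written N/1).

7/12

Shared (l₁,l₂,l₃)=(3,1,4): N and (l;000)² cancel in I_A²/I_B².
A: Δ = 0!·6!·2!/9! = 1/252; Racah Σ t=0..0: t=0:+1/720 = 1/720; ⇒ 3j(3 1 4; -3 0 3)² = 1/36, sgn -1
B: Δ = 0!·6!·2!/9! = 1/252; Racah Σ t=0..0: t=0:+1/120 = 1/120; ⇒ 3j(3 1 4; -2 0 2)² = 1/21, sgn +1
I_A²/I_B² = (1/36)/(1/21) = 7/12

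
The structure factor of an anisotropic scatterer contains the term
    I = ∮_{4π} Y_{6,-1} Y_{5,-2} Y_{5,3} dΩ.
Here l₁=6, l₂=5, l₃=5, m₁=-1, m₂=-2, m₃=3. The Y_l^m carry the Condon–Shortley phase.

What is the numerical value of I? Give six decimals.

Rules hold: Σm=0, L=16 even, 1≤5≤11.
N = 13·11·11 = 1573
Δ = 6!·6!·4!/17! = 1/28588560
Racah Σ t=1..5: t=1:−1/345600 t=2:+1/13824 t=3:−1/5184 t=4:+1/13824 t=5:−1/345600 = -7/129600
⇒ 3j(6 5 5; 0 0 0)² = 80/7293, sgn +1
Racah Σ t=1..3: t=1:−1/345600 t=2:+1/34560 t=3:−1/41472 = 1/518400
⇒ 3j(6 5 5; -1 -2 3)² = 7/36465, sgn +1
4πI² = N·(3j₀)²·(3jₘ)² = 112/33813
I = +1·√(0.00331234/4π) = 0.01623537

0.016235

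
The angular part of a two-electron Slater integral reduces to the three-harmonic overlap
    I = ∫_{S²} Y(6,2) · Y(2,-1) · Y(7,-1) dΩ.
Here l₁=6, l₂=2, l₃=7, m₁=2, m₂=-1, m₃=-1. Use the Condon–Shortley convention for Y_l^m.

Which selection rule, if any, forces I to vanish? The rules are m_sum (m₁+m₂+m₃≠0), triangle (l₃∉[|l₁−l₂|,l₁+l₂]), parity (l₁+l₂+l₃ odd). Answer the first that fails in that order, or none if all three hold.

azimuthal sum: 2 − 1 − 1 = 0  ✓
4 ≤ 7 ≤ 8 (triangle on l)  ✓
L = 6 + 2 + 7 = 15 (odd)  ✗

parity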